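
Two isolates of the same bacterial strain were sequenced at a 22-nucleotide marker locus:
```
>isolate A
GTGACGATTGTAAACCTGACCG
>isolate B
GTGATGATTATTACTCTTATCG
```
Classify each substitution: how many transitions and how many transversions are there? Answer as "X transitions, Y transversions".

4 transitions, 3 transversions

Transitions (purine↔purine or pyrimidine↔pyrimidine): 5 C→T, 10 G→A, 15 C→T, 20 C→T.
Transversions (purine↔pyrimidine): 12 A→T, 14 A→C, 18 G→T.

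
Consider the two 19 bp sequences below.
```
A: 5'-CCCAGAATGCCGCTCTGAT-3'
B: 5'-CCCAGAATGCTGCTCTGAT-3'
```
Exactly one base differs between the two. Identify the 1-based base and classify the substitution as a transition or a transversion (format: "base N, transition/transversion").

The sequences differ only at base 11: C→T (pyrimidine→pyrimidine), a transition.

base 11, transition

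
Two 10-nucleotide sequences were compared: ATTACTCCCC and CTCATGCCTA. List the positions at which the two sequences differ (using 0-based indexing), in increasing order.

Differences at position 0 (A→C), position 2 (T→C), position 4 (C→T), position 5 (T→G), position 8 (C→T), position 9 (C→A).

0, 2, 4, 5, 8, 9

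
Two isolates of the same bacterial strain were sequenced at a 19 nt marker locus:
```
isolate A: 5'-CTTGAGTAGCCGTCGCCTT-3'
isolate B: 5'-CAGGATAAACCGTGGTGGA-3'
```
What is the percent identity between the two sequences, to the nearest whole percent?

47%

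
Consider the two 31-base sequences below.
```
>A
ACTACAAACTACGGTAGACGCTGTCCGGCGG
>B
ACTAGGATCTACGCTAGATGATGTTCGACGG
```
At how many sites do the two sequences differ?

8

Comparing position by position, 8 sites differ: 5 (C/G), 6 (A/G), 8 (A/T), 14 (G/C), 19 (C/T), 21 (C/A), 25 (C/T), 28 (G/A).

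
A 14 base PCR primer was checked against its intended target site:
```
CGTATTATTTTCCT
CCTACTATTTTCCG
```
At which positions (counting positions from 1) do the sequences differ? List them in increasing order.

2, 5, 14

Scanning 1-based: 2: G/C; 5: T/C; 14: T/G.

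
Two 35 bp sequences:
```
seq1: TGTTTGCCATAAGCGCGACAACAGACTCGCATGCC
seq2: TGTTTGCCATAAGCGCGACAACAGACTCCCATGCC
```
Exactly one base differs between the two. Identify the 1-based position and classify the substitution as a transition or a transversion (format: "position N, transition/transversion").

Position 29 changes G→C. G is a purine and C is a pyrimidine, so this is a transversion.

position 29, transversion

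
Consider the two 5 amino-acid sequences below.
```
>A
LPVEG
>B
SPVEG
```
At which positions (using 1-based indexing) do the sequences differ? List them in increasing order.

1

Differences at position 1 (L→S).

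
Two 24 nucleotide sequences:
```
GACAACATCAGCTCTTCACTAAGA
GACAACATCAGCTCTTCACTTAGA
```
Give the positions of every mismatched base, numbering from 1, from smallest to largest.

Scanning 1-based: 21: A/T.

21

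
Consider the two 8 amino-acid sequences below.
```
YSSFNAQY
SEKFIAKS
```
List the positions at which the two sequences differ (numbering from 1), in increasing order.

Scanning 1-based: 1: Y/S; 2: S/E; 3: S/K; 5: N/I; 7: Q/K; 8: Y/S.

1, 2, 3, 5, 7, 8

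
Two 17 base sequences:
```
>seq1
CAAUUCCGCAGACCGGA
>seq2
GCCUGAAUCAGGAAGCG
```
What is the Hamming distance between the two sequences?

Comparing position by position, 12 bases differ: 1 (C/G), 2 (A/C), 3 (A/C), 5 (U/G), 6 (C/A), 7 (C/A), 8 (G/U), 12 (A/G), 13 (C/A), 14 (C/A), 16 (G/C), 17 (A/G).

12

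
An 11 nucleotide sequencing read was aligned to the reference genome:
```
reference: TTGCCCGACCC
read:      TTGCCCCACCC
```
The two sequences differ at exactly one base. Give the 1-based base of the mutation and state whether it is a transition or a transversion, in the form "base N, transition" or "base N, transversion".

The sequences differ only at base 7: G→C (purine→pyrimidine), a transversion.

base 7, transversion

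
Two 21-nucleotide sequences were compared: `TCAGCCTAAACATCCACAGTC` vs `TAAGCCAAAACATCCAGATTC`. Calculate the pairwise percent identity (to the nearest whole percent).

81%

Mismatches at positions 2, 7, 17, 19 (1-based): 4 of 21.
Identical positions: 17/21 = 80.95% → 81%.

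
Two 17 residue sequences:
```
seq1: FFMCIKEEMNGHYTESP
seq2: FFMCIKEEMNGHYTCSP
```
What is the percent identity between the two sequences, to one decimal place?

94.1%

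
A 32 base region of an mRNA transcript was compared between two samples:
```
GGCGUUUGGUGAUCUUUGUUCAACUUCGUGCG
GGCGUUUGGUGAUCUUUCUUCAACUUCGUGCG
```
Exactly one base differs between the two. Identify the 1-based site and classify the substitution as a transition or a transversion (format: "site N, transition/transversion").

site 18, transversion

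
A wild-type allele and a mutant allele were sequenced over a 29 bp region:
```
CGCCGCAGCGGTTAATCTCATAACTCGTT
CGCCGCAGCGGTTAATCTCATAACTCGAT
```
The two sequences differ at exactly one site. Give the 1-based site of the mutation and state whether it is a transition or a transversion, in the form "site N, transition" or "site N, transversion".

Site 28 changes T→A. T is a pyrimidine and A is a purine, so this is a transversion.

site 28, transversion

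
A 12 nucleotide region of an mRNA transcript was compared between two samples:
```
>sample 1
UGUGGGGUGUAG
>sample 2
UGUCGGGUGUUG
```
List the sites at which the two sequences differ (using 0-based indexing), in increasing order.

3, 10

Scanning 0-based: 3: G/C; 10: A/U.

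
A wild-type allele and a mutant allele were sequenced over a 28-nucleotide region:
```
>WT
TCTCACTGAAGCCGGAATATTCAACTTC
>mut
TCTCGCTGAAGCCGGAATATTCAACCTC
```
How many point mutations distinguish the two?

The sequences differ at sites 5, 26 (1-based) — 2 in total.

2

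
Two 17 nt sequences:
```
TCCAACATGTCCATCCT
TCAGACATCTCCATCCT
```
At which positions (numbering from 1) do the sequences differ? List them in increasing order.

Differences at position 3 (C→A), position 4 (A→G), position 9 (G→C).

3, 4, 9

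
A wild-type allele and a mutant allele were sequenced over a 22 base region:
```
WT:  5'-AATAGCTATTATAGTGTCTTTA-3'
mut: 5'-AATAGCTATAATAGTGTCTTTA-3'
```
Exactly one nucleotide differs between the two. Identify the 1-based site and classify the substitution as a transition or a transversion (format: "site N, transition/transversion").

site 10, transversion

The sequences differ only at site 10: T→A (pyrimidine→purine), a transversion.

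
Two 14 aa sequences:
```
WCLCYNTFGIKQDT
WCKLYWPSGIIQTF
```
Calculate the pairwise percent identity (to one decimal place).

42.9%

8 positions differ (3, 4, 6, 7, 8, 11, 13, 14), so 6 of 14 match: 6/14 = 42.86%.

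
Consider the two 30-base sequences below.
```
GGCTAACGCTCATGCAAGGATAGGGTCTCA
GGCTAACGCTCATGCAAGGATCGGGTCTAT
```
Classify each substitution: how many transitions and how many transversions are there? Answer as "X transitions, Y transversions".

Transitions (purine↔purine or pyrimidine↔pyrimidine): none.
Transversions (purine↔pyrimidine): 22 A→C, 29 C→A, 30 A→T.

0 transitions, 3 transversions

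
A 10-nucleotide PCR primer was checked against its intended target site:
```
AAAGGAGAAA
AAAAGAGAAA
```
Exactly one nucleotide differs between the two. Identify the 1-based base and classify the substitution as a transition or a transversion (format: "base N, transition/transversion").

Base 4 changes G→A. G is a purine and A is a purine, so this is a transition.

base 4, transition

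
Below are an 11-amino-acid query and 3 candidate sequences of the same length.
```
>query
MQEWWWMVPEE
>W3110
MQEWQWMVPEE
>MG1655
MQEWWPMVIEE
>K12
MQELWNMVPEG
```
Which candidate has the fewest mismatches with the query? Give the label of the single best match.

W3110 differs at 1 position; MG1655 differs at 2 positions; K12 differs at 3 positions. The closest is W3110.

W3110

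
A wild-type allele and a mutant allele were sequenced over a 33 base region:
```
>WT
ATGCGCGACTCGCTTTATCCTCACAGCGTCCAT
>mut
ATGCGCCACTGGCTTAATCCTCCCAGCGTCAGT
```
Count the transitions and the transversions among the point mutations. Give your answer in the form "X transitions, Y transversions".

Transitions (purine↔purine or pyrimidine↔pyrimidine): 32 A→G.
Transversions (purine↔pyrimidine): 7 G→C, 11 C→G, 16 T→A, 23 A→C, 31 C→A.

1 transition, 5 transversions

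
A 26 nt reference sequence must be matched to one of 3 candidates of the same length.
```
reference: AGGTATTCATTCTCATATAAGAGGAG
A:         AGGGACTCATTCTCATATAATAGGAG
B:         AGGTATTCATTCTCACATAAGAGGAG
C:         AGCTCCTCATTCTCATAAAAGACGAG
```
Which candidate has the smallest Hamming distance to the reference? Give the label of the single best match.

B

Hamming distances to reference — A: 3; B: 1; C: 5.
Smallest is B with 1 mismatch.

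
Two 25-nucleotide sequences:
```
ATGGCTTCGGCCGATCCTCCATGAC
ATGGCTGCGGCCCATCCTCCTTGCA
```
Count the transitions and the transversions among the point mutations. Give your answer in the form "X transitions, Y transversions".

0 transitions, 5 transversions

Transitions (purine↔purine or pyrimidine↔pyrimidine): none.
Transversions (purine↔pyrimidine): 7 T→G, 13 G→C, 21 A→T, 24 A→C, 25 C→A.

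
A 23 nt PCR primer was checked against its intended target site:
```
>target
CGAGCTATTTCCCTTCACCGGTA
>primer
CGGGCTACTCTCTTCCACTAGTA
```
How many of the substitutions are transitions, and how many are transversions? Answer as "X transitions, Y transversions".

8 transitions, 0 transversions

Transitions (purine↔purine or pyrimidine↔pyrimidine): 3 A→G, 8 T→C, 10 T→C, 11 C→T, 13 C→T, 15 T→C, 19 C→T, 20 G→A.
Transversions (purine↔pyrimidine): none.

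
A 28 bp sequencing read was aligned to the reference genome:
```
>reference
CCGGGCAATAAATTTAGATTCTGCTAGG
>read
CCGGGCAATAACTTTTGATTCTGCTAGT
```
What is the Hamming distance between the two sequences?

3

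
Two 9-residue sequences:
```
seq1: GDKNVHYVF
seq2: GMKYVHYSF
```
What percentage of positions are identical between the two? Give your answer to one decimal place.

Mismatches at positions 2, 4, 8 (1-based): 3 of 9.
Identical positions: 6/9 = 66.67% → 66.7%.

66.7%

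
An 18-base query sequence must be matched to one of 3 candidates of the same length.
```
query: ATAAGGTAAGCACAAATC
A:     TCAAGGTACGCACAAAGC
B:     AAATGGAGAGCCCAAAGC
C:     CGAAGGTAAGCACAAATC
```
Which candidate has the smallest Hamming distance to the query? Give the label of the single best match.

C

A differs at 4 sites; B differs at 6 sites; C differs at 2 sites. The closest is C.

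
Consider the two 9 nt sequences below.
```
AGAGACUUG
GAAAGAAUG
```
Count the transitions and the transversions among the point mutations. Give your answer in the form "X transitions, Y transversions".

Transitions (purine↔purine or pyrimidine↔pyrimidine): 1 A→G, 2 G→A, 4 G→A, 5 A→G.
Transversions (purine↔pyrimidine): 6 C→A, 7 U→A.

4 transitions, 2 transversions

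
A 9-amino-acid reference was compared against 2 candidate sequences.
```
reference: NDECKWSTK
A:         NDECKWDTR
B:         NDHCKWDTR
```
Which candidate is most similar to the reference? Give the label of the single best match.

A differs at 2 residues; B differs at 3 residues. The closest is A.

A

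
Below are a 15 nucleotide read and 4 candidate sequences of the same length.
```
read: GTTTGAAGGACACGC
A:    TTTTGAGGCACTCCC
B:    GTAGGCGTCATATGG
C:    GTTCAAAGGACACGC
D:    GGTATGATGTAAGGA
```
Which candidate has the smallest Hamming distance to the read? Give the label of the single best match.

A differs at 5 positions; B differs at 9 positions; C differs at 2 positions; D differs at 9 positions. The closest is C.

C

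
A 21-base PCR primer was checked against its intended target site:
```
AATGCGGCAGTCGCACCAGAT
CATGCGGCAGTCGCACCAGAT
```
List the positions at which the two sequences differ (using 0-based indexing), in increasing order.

0

Differences at position 0 (A→C).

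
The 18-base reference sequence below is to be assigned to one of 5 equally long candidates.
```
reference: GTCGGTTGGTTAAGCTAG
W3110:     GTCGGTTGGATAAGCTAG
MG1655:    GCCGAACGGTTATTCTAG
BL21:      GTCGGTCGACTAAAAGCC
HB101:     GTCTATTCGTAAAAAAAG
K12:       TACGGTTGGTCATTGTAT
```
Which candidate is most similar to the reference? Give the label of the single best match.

W3110 differs at 1 base; MG1655 differs at 6 bases; BL21 differs at 8 bases; HB101 differs at 7 bases; K12 differs at 7 bases. The closest is W3110.

W3110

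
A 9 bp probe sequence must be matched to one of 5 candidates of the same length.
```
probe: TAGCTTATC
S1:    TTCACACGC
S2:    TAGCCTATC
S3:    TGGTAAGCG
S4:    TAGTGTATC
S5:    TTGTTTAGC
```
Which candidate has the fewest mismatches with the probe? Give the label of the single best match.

S2

S1 differs at 7 sites; S2 differs at 1 site; S3 differs at 7 sites; S4 differs at 2 sites; S5 differs at 3 sites. The closest is S2.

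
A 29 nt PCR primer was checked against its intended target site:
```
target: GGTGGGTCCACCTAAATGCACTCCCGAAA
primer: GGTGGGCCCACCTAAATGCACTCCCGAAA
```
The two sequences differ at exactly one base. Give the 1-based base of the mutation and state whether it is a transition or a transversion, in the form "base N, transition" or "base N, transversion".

base 7, transition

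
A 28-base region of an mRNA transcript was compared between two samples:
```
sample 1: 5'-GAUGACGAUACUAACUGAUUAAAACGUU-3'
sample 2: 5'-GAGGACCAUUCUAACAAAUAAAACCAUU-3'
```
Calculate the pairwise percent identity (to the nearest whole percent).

71%

Mismatches at positions 3, 7, 10, 16, 17, 20, 24, 26 (1-based): 8 of 28.
Identical positions: 20/28 = 71.43% → 71%.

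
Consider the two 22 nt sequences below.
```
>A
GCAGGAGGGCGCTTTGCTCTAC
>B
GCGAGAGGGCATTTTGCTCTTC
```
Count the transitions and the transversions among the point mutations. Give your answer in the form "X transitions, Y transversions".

4 transitions, 1 transversion

Transitions (purine↔purine or pyrimidine↔pyrimidine): 3 A→G, 4 G→A, 11 G→A, 12 C→T.
Transversions (purine↔pyrimidine): 21 A→T.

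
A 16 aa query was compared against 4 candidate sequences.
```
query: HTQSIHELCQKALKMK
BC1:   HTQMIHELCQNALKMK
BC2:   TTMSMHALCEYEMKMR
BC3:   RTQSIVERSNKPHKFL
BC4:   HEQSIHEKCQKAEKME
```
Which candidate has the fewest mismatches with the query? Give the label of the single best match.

BC1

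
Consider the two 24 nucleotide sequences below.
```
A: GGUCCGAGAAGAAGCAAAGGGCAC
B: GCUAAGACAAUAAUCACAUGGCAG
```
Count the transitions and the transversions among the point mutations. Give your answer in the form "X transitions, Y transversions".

0 transitions, 9 transversions

Mismatches (1-based):
site 2: G→C (purine→pyrimidine, transversion)
site 4: C→A (pyrimidine→purine, transversion)
site 5: C→A (pyrimidine→purine, transversion)
site 8: G→C (purine→pyrimidine, transversion)
site 11: G→U (purine→pyrimidine, transversion)
site 14: G→U (purine→pyrimidine, transversion)
site 17: A→C (purine→pyrimidine, transversion)
site 19: G→U (purine→pyrimidine, transversion)
site 24: C→G (pyrimidine→purine, transversion)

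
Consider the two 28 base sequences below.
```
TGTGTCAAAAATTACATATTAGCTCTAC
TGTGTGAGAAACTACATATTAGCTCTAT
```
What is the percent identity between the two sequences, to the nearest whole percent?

86%

4 positions differ (6, 8, 12, 28), so 24 of 28 match: 24/28 = 85.71%.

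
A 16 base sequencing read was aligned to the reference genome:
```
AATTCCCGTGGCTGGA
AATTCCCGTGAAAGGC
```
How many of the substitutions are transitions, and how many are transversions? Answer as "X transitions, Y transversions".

1 transition, 3 transversions

Transitions (purine↔purine or pyrimidine↔pyrimidine): 11 G→A.
Transversions (purine↔pyrimidine): 12 C→A, 13 T→A, 16 A→C.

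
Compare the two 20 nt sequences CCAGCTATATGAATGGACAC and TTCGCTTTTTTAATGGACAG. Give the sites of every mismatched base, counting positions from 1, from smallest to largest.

Differences at site 1 (C→T), site 2 (C→T), site 3 (A→C), site 7 (A→T), site 9 (A→T), site 11 (G→T), site 20 (C→G).

1, 2, 3, 7, 9, 11, 20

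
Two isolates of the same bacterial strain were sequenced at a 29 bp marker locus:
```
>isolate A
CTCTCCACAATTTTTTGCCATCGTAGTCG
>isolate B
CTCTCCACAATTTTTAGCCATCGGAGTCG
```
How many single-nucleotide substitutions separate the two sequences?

Comparing position by position, 2 bases differ: 16 (T/A), 24 (T/G).

2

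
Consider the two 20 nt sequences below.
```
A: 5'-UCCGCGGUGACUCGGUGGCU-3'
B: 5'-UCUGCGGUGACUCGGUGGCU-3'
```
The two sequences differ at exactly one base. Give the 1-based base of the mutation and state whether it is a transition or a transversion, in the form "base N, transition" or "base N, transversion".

base 3, transition

The sequences differ only at base 3: C→U (pyrimidine→pyrimidine), a transition.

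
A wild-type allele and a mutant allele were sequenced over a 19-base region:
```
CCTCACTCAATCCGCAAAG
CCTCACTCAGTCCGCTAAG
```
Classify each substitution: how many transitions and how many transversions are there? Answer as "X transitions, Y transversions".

Transitions (purine↔purine or pyrimidine↔pyrimidine): 10 A→G.
Transversions (purine↔pyrimidine): 16 A→T.

1 transition, 1 transversion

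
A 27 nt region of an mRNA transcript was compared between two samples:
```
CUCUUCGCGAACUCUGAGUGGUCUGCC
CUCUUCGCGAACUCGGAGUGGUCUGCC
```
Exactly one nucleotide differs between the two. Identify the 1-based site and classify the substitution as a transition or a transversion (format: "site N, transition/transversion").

site 15, transversion

Site 15 changes U→G. U is a pyrimidine and G is a purine, so this is a transversion.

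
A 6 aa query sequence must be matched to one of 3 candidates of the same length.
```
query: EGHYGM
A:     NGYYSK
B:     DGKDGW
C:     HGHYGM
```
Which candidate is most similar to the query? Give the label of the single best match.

C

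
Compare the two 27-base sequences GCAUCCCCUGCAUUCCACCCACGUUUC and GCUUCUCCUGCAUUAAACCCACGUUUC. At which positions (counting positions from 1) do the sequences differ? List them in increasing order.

3, 6, 15, 16

Scanning 1-based: 3: A/U; 6: C/U; 15: C/A; 16: C/A.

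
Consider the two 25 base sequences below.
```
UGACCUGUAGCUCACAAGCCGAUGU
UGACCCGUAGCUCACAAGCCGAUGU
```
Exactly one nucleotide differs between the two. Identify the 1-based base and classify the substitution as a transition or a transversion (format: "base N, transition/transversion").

base 6, transition

The sequences differ only at base 6: U→C (pyrimidine→pyrimidine), a transition.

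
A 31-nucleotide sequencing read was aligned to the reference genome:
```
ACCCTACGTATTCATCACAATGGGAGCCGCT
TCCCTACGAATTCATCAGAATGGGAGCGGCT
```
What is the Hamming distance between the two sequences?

The sequences differ at sites 1, 9, 18, 28 (1-based) — 4 in total.

4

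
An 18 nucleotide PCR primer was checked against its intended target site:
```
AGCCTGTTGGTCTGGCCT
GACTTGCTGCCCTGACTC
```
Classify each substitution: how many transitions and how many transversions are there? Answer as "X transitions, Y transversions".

Transitions (purine↔purine or pyrimidine↔pyrimidine): 1 A→G, 2 G→A, 4 C→T, 7 T→C, 11 T→C, 15 G→A, 17 C→T, 18 T→C.
Transversions (purine↔pyrimidine): 10 G→C.

8 transitions, 1 transversion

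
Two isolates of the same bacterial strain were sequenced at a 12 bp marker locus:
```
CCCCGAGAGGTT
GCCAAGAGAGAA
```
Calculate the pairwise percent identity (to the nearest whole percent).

25%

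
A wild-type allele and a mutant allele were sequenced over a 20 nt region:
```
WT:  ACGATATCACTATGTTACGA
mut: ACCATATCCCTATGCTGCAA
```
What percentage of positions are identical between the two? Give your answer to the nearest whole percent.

75%

5 positions differ (3, 9, 15, 17, 19), so 15 of 20 match: 15/20 = 75%.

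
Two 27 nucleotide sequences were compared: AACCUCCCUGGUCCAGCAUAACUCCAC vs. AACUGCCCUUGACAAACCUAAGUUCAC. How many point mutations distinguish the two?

9

The sequences differ at sites 4, 5, 10, 12, 14, 16, 18, 22, 24 (1-based) — 9 in total.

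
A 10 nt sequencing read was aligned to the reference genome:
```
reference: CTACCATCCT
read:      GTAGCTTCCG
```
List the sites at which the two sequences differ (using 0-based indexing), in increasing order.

0, 3, 5, 9

Scanning 0-based: 0: C/G; 3: C/G; 5: A/T; 9: T/G.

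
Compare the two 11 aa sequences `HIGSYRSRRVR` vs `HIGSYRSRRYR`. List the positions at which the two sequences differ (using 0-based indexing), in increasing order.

Scanning 0-based: 9: V/Y.

9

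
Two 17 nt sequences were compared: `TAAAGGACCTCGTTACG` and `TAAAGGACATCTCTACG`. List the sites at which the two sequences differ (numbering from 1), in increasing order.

9, 12, 13

Differences at site 9 (C→A), site 12 (G→T), site 13 (T→C).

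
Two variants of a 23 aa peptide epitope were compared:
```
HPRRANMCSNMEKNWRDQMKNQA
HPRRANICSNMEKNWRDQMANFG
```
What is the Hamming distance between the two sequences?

4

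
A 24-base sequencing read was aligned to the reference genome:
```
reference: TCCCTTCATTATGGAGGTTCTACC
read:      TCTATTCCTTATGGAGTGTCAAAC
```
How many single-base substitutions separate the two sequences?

Mismatches (1-based): position 3: C→T; position 4: C→A; position 8: A→C; position 17: G→T; position 18: T→G; position 21: T→A; position 23: C→A.

7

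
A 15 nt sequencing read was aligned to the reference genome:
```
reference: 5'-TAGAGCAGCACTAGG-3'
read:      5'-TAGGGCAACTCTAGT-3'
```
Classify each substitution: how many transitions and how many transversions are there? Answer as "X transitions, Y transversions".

2 transitions, 2 transversions

Mismatches (1-based):
site 4: A→G (purine→purine, transition)
site 8: G→A (purine→purine, transition)
site 10: A→T (purine→pyrimidine, transversion)
site 15: G→T (purine→pyrimidine, transversion)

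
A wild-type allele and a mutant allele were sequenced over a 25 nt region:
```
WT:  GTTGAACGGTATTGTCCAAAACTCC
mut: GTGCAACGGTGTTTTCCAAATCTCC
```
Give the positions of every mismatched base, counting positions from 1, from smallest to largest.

3, 4, 11, 14, 21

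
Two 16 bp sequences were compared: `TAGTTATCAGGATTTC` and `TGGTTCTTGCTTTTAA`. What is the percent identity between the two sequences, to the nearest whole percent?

Mismatches at positions 2, 6, 8, 9, 10, 11, 12, 15, 16 (1-based): 9 of 16.
Identical positions: 7/16 = 43.75% → 44%.

44%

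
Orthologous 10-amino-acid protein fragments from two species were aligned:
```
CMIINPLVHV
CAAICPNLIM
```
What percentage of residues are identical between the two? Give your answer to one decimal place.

30.0%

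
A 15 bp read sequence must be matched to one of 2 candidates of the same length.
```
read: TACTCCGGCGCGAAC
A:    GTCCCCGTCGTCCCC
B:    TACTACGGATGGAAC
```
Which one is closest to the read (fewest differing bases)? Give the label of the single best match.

B

A differs at 8 bases; B differs at 4 bases. The closest is B.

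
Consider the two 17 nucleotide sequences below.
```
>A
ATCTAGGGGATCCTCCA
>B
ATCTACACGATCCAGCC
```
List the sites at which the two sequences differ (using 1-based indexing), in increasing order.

Scanning 1-based: 6: G/C; 7: G/A; 8: G/C; 14: T/A; 15: C/G; 17: A/C.

6, 7, 8, 14, 15, 17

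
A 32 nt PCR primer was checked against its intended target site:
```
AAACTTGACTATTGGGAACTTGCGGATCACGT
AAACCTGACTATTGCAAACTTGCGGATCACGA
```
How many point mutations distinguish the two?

The sequences differ at positions 5, 15, 16, 32 (1-based) — 4 in total.

4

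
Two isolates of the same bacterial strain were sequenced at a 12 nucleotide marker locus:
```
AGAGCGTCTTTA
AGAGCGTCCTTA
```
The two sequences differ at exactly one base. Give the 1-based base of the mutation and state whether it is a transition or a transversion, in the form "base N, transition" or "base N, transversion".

The sequences differ only at base 9: T→C (pyrimidine→pyrimidine), a transition.

base 9, transition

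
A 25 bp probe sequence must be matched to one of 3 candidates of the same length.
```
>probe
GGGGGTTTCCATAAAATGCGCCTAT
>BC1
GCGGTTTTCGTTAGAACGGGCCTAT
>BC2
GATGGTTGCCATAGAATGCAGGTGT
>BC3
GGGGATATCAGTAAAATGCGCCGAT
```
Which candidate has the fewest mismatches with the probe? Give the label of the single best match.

BC3

Hamming distances to probe — BC1: 7; BC2: 8; BC3: 5.
Smallest is BC3 with 5 mismatches.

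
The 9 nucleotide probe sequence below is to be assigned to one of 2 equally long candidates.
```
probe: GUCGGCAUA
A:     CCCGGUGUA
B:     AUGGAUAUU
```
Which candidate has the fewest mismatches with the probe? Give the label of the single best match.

A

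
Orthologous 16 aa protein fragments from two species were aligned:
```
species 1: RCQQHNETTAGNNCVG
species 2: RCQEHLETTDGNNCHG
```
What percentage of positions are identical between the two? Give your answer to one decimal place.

Mismatches at positions 4, 6, 10, 15 (1-based): 4 of 16.
Identical positions: 12/16 = 75% → 75.0%.

75.0%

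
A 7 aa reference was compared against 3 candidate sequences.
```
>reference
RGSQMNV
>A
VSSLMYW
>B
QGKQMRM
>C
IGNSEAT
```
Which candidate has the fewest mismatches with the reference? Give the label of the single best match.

Hamming distances to reference — A: 5; B: 4; C: 6.
Smallest is B with 4 mismatches.

B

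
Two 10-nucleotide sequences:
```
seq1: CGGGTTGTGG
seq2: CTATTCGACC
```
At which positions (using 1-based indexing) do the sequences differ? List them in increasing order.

Scanning 1-based: 2: G/T; 3: G/A; 4: G/T; 6: T/C; 8: T/A; 9: G/C; 10: G/C.

2, 3, 4, 6, 8, 9, 10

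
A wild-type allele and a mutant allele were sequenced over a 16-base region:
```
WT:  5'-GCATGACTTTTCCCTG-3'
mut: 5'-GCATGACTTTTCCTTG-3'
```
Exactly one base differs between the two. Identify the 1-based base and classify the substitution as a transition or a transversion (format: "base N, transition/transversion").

base 14, transition

Base 14 changes C→T. C is a pyrimidine and T is a pyrimidine, so this is a transition.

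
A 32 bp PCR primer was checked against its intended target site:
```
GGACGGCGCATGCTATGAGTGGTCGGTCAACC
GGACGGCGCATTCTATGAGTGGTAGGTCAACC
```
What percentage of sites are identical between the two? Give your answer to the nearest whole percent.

94%

Mismatches at positions 12, 24 (1-based): 2 of 32.
Identical positions: 30/32 = 93.75% → 94%.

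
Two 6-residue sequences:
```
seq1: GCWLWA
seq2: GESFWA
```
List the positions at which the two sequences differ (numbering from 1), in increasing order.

Differences at position 2 (C→E), position 3 (W→S), position 4 (L→F).

2, 3, 4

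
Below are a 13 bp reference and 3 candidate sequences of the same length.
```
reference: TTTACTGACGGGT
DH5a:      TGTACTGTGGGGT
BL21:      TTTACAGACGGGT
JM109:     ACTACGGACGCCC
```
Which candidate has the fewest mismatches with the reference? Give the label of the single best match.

BL21

DH5a differs at 3 bases; BL21 differs at 1 base; JM109 differs at 6 bases. The closest is BL21.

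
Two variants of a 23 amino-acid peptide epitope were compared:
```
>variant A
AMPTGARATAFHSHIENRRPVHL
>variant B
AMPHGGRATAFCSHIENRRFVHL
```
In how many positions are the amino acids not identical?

4

The sequences differ at positions 4, 6, 12, 20 (1-based) — 4 in total.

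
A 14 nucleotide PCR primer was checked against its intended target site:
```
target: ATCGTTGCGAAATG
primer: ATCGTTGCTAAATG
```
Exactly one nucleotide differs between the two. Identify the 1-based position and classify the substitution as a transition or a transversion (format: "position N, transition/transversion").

The sequences differ only at position 9: G→T (purine→pyrimidine), a transversion.

position 9, transversion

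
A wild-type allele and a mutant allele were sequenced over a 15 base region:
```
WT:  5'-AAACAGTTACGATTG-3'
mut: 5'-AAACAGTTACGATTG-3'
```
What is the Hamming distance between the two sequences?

0

The two sequences are identical at every position.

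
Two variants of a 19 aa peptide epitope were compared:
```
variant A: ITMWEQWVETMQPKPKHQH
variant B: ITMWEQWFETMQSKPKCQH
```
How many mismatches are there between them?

3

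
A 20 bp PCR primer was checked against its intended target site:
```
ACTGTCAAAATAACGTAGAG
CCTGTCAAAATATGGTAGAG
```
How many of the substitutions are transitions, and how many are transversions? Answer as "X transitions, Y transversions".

0 transitions, 3 transversions

Transitions (purine↔purine or pyrimidine↔pyrimidine): none.
Transversions (purine↔pyrimidine): 1 A→C, 13 A→T, 14 C→G.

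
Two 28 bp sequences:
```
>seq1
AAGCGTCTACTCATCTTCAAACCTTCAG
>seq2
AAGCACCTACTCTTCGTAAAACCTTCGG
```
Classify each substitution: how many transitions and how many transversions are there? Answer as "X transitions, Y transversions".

Mismatches (1-based):
site 5: G→A (purine→purine, transition)
site 6: T→C (pyrimidine→pyrimidine, transition)
site 13: A→T (purine→pyrimidine, transversion)
site 16: T→G (pyrimidine→purine, transversion)
site 18: C→A (pyrimidine→purine, transversion)
site 27: A→G (purine→purine, transition)

3 transitions, 3 transversions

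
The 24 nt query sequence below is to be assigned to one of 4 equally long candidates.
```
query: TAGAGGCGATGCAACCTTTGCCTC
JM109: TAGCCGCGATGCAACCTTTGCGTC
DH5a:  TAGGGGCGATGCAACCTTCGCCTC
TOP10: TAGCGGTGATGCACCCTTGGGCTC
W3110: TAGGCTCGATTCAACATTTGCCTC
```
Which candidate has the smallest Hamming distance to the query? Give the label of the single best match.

DH5a

JM109 differs at 3 sites; DH5a differs at 2 sites; TOP10 differs at 5 sites; W3110 differs at 5 sites. The closest is DH5a.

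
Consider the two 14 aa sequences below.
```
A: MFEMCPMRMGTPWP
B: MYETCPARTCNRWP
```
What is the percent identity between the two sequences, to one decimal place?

50.0%

7 positions differ (2, 4, 7, 9, 10, 11, 12), so 7 of 14 match: 7/14 = 50%.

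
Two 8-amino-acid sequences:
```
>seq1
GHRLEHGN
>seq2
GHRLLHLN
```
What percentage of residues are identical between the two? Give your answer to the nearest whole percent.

Mismatches at positions 5, 7 (1-based): 2 of 8.
Identical positions: 6/8 = 75% → 75%.

75%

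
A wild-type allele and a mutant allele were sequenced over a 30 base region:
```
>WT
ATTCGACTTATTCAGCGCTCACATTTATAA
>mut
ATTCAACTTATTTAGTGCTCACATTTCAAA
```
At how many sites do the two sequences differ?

Mismatches (1-based): site 5: G→A; site 13: C→T; site 16: C→T; site 27: A→C; site 28: T→A.

5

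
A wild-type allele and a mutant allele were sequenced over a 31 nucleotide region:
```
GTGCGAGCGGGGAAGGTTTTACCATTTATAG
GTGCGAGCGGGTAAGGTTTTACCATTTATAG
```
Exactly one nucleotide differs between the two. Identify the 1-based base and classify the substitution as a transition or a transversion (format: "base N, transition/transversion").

The sequences differ only at base 12: G→T (purine→pyrimidine), a transversion.

base 12, transversion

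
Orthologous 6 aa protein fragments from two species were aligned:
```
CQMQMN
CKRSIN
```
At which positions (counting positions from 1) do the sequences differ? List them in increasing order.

2, 3, 4, 5

Differences at position 2 (Q→K), position 3 (M→R), position 4 (Q→S), position 5 (M→I).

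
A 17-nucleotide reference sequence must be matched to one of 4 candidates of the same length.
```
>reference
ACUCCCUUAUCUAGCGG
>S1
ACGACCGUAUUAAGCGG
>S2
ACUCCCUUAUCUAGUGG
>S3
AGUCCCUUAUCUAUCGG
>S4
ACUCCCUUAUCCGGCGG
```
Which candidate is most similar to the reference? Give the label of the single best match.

S2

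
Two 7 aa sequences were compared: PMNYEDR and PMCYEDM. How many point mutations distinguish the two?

Mismatches (1-based): position 3: N→C; position 7: R→M.

2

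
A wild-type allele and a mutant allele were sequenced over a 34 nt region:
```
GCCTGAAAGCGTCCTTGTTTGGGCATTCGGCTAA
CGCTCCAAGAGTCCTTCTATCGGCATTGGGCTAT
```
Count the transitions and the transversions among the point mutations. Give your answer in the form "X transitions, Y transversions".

0 transitions, 10 transversions

Mismatches (1-based):
site 1: G→C (purine→pyrimidine, transversion)
site 2: C→G (pyrimidine→purine, transversion)
site 5: G→C (purine→pyrimidine, transversion)
site 6: A→C (purine→pyrimidine, transversion)
site 10: C→A (pyrimidine→purine, transversion)
site 17: G→C (purine→pyrimidine, transversion)
site 19: T→A (pyrimidine→purine, transversion)
site 21: G→C (purine→pyrimidine, transversion)
site 28: C→G (pyrimidine→purine, transversion)
site 34: A→T (purine→pyrimidine, transversion)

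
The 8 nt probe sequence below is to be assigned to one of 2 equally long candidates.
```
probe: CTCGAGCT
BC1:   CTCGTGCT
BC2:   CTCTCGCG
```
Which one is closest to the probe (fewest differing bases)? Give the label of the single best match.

BC1

BC1 differs at 1 base; BC2 differs at 3 bases. The closest is BC1.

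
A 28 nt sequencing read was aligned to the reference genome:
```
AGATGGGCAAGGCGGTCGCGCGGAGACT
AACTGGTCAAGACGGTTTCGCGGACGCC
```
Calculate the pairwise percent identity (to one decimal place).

67.9%

Mismatches at positions 2, 3, 7, 12, 17, 18, 25, 26, 28 (1-based): 9 of 28.
Identical positions: 19/28 = 67.86% → 67.9%.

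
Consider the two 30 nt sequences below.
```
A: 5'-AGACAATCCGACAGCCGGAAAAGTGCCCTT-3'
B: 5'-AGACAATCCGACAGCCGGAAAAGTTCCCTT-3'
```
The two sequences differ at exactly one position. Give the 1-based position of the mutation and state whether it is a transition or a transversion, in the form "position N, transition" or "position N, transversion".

position 25, transversion

The sequences differ only at position 25: G→T (purine→pyrimidine), a transversion.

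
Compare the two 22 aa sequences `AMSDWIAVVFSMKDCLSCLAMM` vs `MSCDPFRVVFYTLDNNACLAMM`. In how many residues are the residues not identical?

12

Comparing position by position, 12 residues differ: 1 (A/M), 2 (M/S), 3 (S/C), 5 (W/P), 6 (I/F), 7 (A/R), 11 (S/Y), 12 (M/T), 13 (K/L), 15 (C/N), 16 (L/N), 17 (S/A).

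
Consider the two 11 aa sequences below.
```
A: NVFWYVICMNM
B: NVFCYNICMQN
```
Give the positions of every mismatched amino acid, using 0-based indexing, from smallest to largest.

Scanning 0-based: 3: W/C; 5: V/N; 9: N/Q; 10: M/N.

3, 5, 9, 10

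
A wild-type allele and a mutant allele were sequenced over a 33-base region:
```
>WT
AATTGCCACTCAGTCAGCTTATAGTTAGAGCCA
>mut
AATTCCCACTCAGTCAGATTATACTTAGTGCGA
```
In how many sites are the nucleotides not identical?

The sequences differ at sites 5, 18, 24, 29, 32 (1-based) — 5 in total.

5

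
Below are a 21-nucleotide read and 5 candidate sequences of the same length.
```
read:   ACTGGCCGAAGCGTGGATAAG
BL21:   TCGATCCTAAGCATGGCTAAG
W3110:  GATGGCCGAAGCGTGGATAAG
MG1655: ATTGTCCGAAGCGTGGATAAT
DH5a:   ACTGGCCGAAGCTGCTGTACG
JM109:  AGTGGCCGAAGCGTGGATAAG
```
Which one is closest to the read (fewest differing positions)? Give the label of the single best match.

BL21 differs at 7 positions; W3110 differs at 2 positions; MG1655 differs at 3 positions; DH5a differs at 6 positions; JM109 differs at 1 position. The closest is JM109.

JM109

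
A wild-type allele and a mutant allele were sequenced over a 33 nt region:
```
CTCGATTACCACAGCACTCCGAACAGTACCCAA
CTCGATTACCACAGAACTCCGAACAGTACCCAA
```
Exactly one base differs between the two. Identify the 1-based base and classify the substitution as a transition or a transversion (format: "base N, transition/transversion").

Base 15 changes C→A. C is a pyrimidine and A is a purine, so this is a transversion.

base 15, transversion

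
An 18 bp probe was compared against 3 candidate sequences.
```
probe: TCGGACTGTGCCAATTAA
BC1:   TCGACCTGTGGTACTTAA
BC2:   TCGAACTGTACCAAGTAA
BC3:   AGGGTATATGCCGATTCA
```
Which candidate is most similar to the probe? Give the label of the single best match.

BC2

BC1 differs at 5 bases; BC2 differs at 3 bases; BC3 differs at 7 bases. The closest is BC2.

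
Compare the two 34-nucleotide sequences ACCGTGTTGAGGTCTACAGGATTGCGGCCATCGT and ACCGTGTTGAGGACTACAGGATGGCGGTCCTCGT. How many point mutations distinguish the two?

4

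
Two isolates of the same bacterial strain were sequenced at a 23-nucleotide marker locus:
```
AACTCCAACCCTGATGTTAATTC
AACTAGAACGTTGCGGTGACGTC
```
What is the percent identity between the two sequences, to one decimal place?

9 positions differ (5, 6, 10, 11, 14, 15, 18, 20, 21), so 14 of 23 match: 14/23 = 60.87%.

60.9%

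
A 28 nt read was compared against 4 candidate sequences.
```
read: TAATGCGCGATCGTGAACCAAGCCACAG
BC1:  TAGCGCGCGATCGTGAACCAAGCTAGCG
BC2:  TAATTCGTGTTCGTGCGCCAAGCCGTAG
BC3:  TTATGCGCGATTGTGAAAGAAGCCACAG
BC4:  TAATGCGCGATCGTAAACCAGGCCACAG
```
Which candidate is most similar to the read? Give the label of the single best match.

BC1 differs at 5 positions; BC2 differs at 7 positions; BC3 differs at 4 positions; BC4 differs at 2 positions. The closest is BC4.

BC4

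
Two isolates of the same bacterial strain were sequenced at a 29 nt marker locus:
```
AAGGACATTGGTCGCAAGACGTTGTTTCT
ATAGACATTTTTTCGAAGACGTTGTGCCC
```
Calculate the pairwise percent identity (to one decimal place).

65.5%

Mismatches at positions 2, 3, 10, 11, 13, 14, 15, 26, 27, 29 (1-based): 10 of 29.
Identical positions: 19/29 = 65.52% → 65.5%.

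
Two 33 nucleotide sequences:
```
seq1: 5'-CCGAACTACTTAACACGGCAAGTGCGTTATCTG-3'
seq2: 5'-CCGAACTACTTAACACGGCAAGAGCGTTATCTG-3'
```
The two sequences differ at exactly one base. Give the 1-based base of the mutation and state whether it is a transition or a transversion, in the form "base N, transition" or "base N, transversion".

base 23, transversion

Base 23 changes T→A. T is a pyrimidine and A is a purine, so this is a transversion.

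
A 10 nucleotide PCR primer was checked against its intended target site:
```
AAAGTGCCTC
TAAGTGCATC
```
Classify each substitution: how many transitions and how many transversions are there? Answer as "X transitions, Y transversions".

0 transitions, 2 transversions

Transitions (purine↔purine or pyrimidine↔pyrimidine): none.
Transversions (purine↔pyrimidine): 1 A→T, 8 C→A.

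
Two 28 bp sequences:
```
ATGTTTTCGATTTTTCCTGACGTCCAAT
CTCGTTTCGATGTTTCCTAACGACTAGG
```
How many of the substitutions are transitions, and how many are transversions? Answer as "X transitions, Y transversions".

3 transitions, 6 transversions

Transitions (purine↔purine or pyrimidine↔pyrimidine): 19 G→A, 25 C→T, 27 A→G.
Transversions (purine↔pyrimidine): 1 A→C, 3 G→C, 4 T→G, 12 T→G, 23 T→A, 28 T→G.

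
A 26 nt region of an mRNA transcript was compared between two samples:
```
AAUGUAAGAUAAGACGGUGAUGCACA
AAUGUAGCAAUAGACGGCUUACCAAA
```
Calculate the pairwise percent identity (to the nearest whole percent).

62%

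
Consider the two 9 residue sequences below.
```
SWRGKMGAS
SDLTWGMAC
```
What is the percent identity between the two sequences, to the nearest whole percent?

7 positions differ (2, 3, 4, 5, 6, 7, 9), so 2 of 9 match: 2/9 = 22.22%.

22%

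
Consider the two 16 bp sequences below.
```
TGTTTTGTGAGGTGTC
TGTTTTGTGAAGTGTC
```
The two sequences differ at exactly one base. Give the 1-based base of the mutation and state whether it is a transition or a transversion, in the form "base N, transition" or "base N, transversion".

Base 11 changes G→A. G is a purine and A is a purine, so this is a transition.

base 11, transition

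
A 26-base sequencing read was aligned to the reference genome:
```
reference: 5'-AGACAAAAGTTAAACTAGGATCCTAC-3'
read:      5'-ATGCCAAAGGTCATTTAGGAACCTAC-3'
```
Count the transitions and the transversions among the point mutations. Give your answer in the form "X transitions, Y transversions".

2 transitions, 6 transversions

Transitions (purine↔purine or pyrimidine↔pyrimidine): 3 A→G, 15 C→T.
Transversions (purine↔pyrimidine): 2 G→T, 5 A→C, 10 T→G, 12 A→C, 14 A→T, 21 T→A.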